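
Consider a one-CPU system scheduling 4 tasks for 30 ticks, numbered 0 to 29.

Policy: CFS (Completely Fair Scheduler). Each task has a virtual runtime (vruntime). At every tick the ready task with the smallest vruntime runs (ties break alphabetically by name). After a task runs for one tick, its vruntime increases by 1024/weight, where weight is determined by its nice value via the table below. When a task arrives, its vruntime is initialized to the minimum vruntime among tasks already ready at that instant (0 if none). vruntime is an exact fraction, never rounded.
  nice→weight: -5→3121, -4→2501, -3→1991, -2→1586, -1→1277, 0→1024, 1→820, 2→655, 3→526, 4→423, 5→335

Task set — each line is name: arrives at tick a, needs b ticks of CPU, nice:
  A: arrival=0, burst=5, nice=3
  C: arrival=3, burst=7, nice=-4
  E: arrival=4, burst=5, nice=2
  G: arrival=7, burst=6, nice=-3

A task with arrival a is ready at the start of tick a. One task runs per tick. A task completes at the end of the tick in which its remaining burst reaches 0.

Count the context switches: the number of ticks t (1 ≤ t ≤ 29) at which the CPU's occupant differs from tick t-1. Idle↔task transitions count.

t=0: vr[A=0] → run A
t=1: vr[A=512/263] → run A
t=2: vr[A=1024/263] → run A
t=3: vr[A=1536/263 C=1536/263] → run A
t=4: vr[A=2048/263 C=1536/263 E=1536/263] → run C
t=5: vr[A=2048/263 C=4110848/657763 E=1536/263] → run E
t=6: vr[A=2048/263 C=4110848/657763 E=1275392/172265] → run C
t=7: vr[A=2048/263 C=4380160/657763 E=1275392/172265 G=4380160/657763] → run C
t=8: vr[A=2048/263 C=4649472/657763 E=1275392/172265 G=4380160/657763] → run G
t=9: vr[A=2048/263 C=4649472/657763 E=1275392/172265 G=9394447872/1309606133] → run C
t=10: vr[A=2048/263 C=4918784/657763 E=1275392/172265 G=9394447872/1309606133] → run G
t=11: vr[A=2048/263 C=4918784/657763 E=1275392/172265 G=10067997184/1309606133] → run E
t=12: vr[A=2048/263 C=4918784/657763 E=1544704/172265 G=10067997184/1309606133] → run C
t=13: vr[A=2048/263 C=5188096/657763 E=1544704/172265 G=10067997184/1309606133] → run G
t=14: vr[A=2048/263 C=5188096/657763 E=1544704/172265 G=10741546496/1309606133] → run A
t=15: vr[C=5188096/657763 E=1544704/172265 G=10741546496/1309606133] → run C
t=16: vr[C=5457408/657763 E=1544704/172265 G=10741546496/1309606133] → run G
t=17: vr[C=5457408/657763 E=1544704/172265 G=11415095808/1309606133] → run C
t=18: vr[E=1544704/172265 G=11415095808/1309606133] → run G
t=19: vr[E=1544704/172265 G=12088645120/1309606133] → run E
t=20: vr[E=1814016/172265 G=12088645120/1309606133] → run G
t=21: vr[E=1814016/172265] → run E
t=22: vr[E=2083328/172265] → run E
t=23: (idle)
t=24: (idle)
t=25: (idle)
t=26: (idle)
t=27: (idle)
t=28: (idle)
t=29: (idle)

context switches = 18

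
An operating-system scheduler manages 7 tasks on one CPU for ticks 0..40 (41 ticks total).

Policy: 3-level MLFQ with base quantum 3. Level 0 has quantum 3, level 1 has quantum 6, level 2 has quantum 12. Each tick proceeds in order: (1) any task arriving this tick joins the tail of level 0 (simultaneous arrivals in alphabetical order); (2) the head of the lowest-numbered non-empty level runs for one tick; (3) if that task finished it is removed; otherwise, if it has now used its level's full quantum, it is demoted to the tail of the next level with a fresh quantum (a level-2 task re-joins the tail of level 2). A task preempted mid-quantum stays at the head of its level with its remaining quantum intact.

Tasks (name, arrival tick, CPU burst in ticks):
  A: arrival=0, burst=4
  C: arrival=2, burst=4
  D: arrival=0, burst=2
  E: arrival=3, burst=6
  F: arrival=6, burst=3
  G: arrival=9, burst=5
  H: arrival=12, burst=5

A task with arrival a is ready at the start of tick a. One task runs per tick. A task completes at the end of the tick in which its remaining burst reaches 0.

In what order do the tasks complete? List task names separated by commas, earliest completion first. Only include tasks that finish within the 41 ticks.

completion order = D, F, A, C, E, G, H

t=0: L0/L1/L2 = AD/-/- → run A
t=1: L0/L1/L2 = AD/-/- → run A
t=2: L0/L1/L2 = ADC/-/- → run A
t=3: L0/L1/L2 = DCE/A/- → run D
t=4: L0/L1/L2 = DCE/A/- → run D
t=5: L0/L1/L2 = CE/A/- → run C
t=6: L0/L1/L2 = CEF/A/- → run C
t=7: L0/L1/L2 = CEF/A/- → run C
t=8: L0/L1/L2 = EF/AC/- → run E
t=9: L0/L1/L2 = EFG/AC/- → run E
t=10: L0/L1/L2 = EFG/AC/- → run E
t=11: L0/L1/L2 = FG/ACE/- → run F
t=12: L0/L1/L2 = FGH/ACE/- → run F
t=13: L0/L1/L2 = FGH/ACE/- → run F
t=14: L0/L1/L2 = GH/ACE/- → run G
t=15: L0/L1/L2 = GH/ACE/- → run G
t=16: L0/L1/L2 = GH/ACE/- → run G
t=17: L0/L1/L2 = H/ACEG/- → run H
t=18: L0/L1/L2 = H/ACEG/- → run H
t=19: L0/L1/L2 = H/ACEG/- → run H
t=20: L0/L1/L2 = -/ACEGH/- → run A
t=21: L0/L1/L2 = -/CEGH/- → run C
t=22: L0/L1/L2 = -/EGH/- → run E
t=23: L0/L1/L2 = -/EGH/- → run E
t=24: L0/L1/L2 = -/EGH/- → run E
t=25: L0/L1/L2 = -/GH/- → run G
t=26: L0/L1/L2 = -/GH/- → run G
t=27: L0/L1/L2 = -/H/- → run H
t=28: L0/L1/L2 = -/H/- → run H
t=29: (idle)
t=30: (idle)
t=31: (idle)
t=32: (idle)
t=33: (idle)
t=34: (idle)
t=35: (idle)
t=36: (idle)
t=37: (idle)
t=38: (idle)
t=39: (idle)
t=40: (idle)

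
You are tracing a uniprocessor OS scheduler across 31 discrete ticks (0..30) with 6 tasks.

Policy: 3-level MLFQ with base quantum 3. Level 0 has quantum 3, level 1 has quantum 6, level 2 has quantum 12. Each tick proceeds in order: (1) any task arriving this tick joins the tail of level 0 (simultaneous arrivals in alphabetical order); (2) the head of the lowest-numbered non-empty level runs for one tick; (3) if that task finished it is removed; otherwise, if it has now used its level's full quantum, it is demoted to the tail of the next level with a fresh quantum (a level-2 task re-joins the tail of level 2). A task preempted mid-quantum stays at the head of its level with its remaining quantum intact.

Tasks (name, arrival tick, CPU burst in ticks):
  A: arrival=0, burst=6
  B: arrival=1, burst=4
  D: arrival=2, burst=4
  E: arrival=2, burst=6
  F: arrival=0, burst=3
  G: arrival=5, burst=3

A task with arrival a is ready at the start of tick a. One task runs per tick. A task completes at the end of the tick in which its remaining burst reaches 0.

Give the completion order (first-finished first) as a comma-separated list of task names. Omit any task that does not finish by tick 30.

t=0: L0/L1/L2 = AF/-/- → run A
t=1: L0/L1/L2 = AFB/-/- → run A
t=2: L0/L1/L2 = AFBDE/-/- → run A
t=3: L0/L1/L2 = FBDE/A/- → run F
t=4: L0/L1/L2 = FBDE/A/- → run F
t=5: L0/L1/L2 = FBDEG/A/- → run F
t=6: L0/L1/L2 = BDEG/A/- → run B
t=7: L0/L1/L2 = BDEG/A/- → run B
t=8: L0/L1/L2 = BDEG/A/- → run B
t=9: L0/L1/L2 = DEG/AB/- → run D
t=10: L0/L1/L2 = DEG/AB/- → run D
t=11: L0/L1/L2 = DEG/AB/- → run D
t=12: L0/L1/L2 = EG/ABD/- → run E
t=13: L0/L1/L2 = EG/ABD/- → run E
t=14: L0/L1/L2 = EG/ABD/- → run E
t=15: L0/L1/L2 = G/ABDE/- → run G
t=16: L0/L1/L2 = G/ABDE/- → run G
t=17: L0/L1/L2 = G/ABDE/- → run G
t=18: L0/L1/L2 = -/ABDE/- → run A
t=19: L0/L1/L2 = -/ABDE/- → run A
t=20: L0/L1/L2 = -/ABDE/- → run A
t=21: L0/L1/L2 = -/BDE/- → run B
t=22: L0/L1/L2 = -/DE/- → run D
t=23: L0/L1/L2 = -/E/- → run E
t=24: L0/L1/L2 = -/E/- → run E
t=25: L0/L1/L2 = -/E/- → run E
t=26: (idle)
t=27: (idle)
t=28: (idle)
t=29: (idle)
t=30: (idle)

completion order = F, G, A, B, D, E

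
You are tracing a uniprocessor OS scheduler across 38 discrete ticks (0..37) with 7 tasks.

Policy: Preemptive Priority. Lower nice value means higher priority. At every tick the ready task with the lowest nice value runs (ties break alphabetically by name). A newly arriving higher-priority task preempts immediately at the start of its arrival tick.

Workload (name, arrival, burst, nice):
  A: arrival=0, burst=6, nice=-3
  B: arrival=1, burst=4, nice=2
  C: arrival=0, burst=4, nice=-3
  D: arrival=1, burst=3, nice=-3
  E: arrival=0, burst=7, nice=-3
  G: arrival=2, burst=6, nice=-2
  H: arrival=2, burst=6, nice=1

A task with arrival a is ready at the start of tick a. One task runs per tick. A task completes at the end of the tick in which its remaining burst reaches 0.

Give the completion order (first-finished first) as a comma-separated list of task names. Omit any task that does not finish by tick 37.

t=0: ready={A,C,E} → run A
t=1: ready={A,B,C,D,E} → run A
t=2: ready={A,B,C,D,E,G,H} → run A
t=3: ready={A,B,C,D,E,G,H} → run A
t=4: ready={A,B,C,D,E,G,H} → run A
t=5: ready={A,B,C,D,E,G,H} → run A
t=6: ready={B,C,D,E,G,H} → run C
t=7: ready={B,C,D,E,G,H} → run C
t=8: ready={B,C,D,E,G,H} → run C
t=9: ready={B,C,D,E,G,H} → run C
t=10: ready={B,D,E,G,H} → run D
t=11: ready={B,D,E,G,H} → run D
t=12: ready={B,D,E,G,H} → run D
t=13: ready={B,E,G,H} → run E
t=14: ready={B,E,G,H} → run E
t=15: ready={B,E,G,H} → run E
t=16: ready={B,E,G,H} → run E
t=17: ready={B,E,G,H} → run E
t=18: ready={B,E,G,H} → run E
t=19: ready={B,E,G,H} → run E
t=20: ready={B,G,H} → run G
t=21: ready={B,G,H} → run G
t=22: ready={B,G,H} → run G
t=23: ready={B,G,H} → run G
t=24: ready={B,G,H} → run G
t=25: ready={B,G,H} → run G
t=26: ready={B,H} → run H
t=27: ready={B,H} → run H
t=28: ready={B,H} → run H
t=29: ready={B,H} → run H
t=30: ready={B,H} → run H
t=31: ready={B,H} → run H
t=32: ready={B} → run B
t=33: ready={B} → run B
t=34: ready={B} → run B
t=35: ready={B} → run B
t=36: (idle)
t=37: (idle)

completion order = A, C, D, E, G, H, B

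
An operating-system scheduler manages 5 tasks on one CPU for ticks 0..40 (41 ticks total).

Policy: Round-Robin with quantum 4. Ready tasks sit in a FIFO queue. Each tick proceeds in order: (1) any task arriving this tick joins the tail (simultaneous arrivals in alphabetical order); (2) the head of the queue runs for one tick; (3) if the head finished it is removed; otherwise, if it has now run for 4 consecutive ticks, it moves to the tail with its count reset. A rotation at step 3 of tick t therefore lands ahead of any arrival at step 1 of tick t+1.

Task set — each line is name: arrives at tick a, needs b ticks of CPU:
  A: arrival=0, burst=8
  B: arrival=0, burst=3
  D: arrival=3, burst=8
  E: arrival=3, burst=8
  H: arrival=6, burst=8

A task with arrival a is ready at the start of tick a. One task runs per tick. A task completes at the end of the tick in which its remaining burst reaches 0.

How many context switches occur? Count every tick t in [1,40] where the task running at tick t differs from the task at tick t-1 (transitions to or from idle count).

context switches = 9

t=0: queue=[A,B] q_used=0 → run A
t=1: queue=[A,B] q_used=1 → run A
t=2: queue=[A,B] q_used=2 → run A
t=3: queue=[A,B,D,E] q_used=3 → run A
t=4: queue=[B,D,E,A] q_used=0 → run B
t=5: queue=[B,D,E,A] q_used=1 → run B
t=6: queue=[B,D,E,A,H] q_used=2 → run B
t=7: queue=[D,E,A,H] q_used=0 → run D
t=8: queue=[D,E,A,H] q_used=1 → run D
t=9: queue=[D,E,A,H] q_used=2 → run D
t=10: queue=[D,E,A,H] q_used=3 → run D
t=11: queue=[E,A,H,D] q_used=0 → run E
t=12: queue=[E,A,H,D] q_used=1 → run E
t=13: queue=[E,A,H,D] q_used=2 → run E
t=14: queue=[E,A,H,D] q_used=3 → run E
t=15: queue=[A,H,D,E] q_used=0 → run A
t=16: queue=[A,H,D,E] q_used=1 → run A
t=17: queue=[A,H,D,E] q_used=2 → run A
t=18: queue=[A,H,D,E] q_used=3 → run A
t=19: queue=[H,D,E] q_used=0 → run H
t=20: queue=[H,D,E] q_used=1 → run H
t=21: queue=[H,D,E] q_used=2 → run H
t=22: queue=[H,D,E] q_used=3 → run H
t=23: queue=[D,E,H] q_used=0 → run D
t=24: queue=[D,E,H] q_used=1 → run D
t=25: queue=[D,E,H] q_used=2 → run D
t=26: queue=[D,E,H] q_used=3 → run D
t=27: queue=[E,H] q_used=0 → run E
t=28: queue=[E,H] q_used=1 → run E
t=29: queue=[E,H] q_used=2 → run E
t=30: queue=[E,H] q_used=3 → run E
t=31: queue=[H] q_used=0 → run H
t=32: queue=[H] q_used=1 → run H
t=33: queue=[H] q_used=2 → run H
t=34: queue=[H] q_used=3 → run H
t=35: (idle)
t=36: (idle)
t=37: (idle)
t=38: (idle)
t=39: (idle)
t=40: (idle)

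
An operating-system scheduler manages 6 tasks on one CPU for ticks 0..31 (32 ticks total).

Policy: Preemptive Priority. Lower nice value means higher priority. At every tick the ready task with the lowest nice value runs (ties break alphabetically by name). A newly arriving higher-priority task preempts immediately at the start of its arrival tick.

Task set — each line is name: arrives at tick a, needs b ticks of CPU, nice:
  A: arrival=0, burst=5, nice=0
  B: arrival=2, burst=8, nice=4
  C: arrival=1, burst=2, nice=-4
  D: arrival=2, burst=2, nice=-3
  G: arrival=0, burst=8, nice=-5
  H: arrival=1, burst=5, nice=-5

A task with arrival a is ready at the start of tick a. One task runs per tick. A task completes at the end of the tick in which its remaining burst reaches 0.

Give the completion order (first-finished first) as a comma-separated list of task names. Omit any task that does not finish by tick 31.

t=0: ready={A,G} → run G
t=1: ready={A,C,G,H} → run G
t=2: ready={A,B,C,D,G,H} → run G
t=3: ready={A,B,C,D,G,H} → run G
t=4: ready={A,B,C,D,G,H} → run G
t=5: ready={A,B,C,D,G,H} → run G
t=6: ready={A,B,C,D,G,H} → run G
t=7: ready={A,B,C,D,G,H} → run G
t=8: ready={A,B,C,D,H} → run H
t=9: ready={A,B,C,D,H} → run H
t=10: ready={A,B,C,D,H} → run H
t=11: ready={A,B,C,D,H} → run H
t=12: ready={A,B,C,D,H} → run H
t=13: ready={A,B,C,D} → run C
t=14: ready={A,B,C,D} → run C
t=15: ready={A,B,D} → run D
t=16: ready={A,B,D} → run D
t=17: ready={A,B} → run A
t=18: ready={A,B} → run A
t=19: ready={A,B} → run A
t=20: ready={A,B} → run A
t=21: ready={A,B} → run A
t=22: ready={B} → run B
t=23: ready={B} → run B
t=24: ready={B} → run B
t=25: ready={B} → run B
t=26: ready={B} → run B
t=27: ready={B} → run B
t=28: ready={B} → run B
t=29: ready={B} → run B
t=30: (idle)
t=31: (idle)

completion order = G, H, C, D, A, B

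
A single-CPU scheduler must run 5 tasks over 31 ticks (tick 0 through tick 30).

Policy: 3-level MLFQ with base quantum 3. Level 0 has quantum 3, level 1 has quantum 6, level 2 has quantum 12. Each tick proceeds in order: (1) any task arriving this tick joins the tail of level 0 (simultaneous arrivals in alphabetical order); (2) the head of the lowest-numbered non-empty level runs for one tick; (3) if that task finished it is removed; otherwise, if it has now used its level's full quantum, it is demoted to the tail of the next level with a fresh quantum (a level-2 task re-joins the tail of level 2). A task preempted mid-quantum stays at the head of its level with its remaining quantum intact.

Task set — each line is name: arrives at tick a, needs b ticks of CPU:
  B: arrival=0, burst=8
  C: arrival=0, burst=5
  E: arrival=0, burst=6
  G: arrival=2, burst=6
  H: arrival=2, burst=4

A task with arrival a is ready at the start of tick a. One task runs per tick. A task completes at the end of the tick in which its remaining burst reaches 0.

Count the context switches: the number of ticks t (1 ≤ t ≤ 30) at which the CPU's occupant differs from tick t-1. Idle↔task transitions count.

t=0: L0/L1/L2 = BCE/-/- → run B
t=1: L0/L1/L2 = BCE/-/- → run B
t=2: L0/L1/L2 = BCEGH/-/- → run B
t=3: L0/L1/L2 = CEGH/B/- → run C
t=4: L0/L1/L2 = CEGH/B/- → run C
t=5: L0/L1/L2 = CEGH/B/- → run C
t=6: L0/L1/L2 = EGH/BC/- → run E
t=7: L0/L1/L2 = EGH/BC/- → run E
t=8: L0/L1/L2 = EGH/BC/- → run E
t=9: L0/L1/L2 = GH/BCE/- → run G
t=10: L0/L1/L2 = GH/BCE/- → run G
t=11: L0/L1/L2 = GH/BCE/- → run G
t=12: L0/L1/L2 = H/BCEG/- → run H
t=13: L0/L1/L2 = H/BCEG/- → run H
t=14: L0/L1/L2 = H/BCEG/- → run H
t=15: L0/L1/L2 = -/BCEGH/- → run B
t=16: L0/L1/L2 = -/BCEGH/- → run B
t=17: L0/L1/L2 = -/BCEGH/- → run B
t=18: L0/L1/L2 = -/BCEGH/- → run B
t=19: L0/L1/L2 = -/BCEGH/- → run B
t=20: L0/L1/L2 = -/CEGH/- → run C
t=21: L0/L1/L2 = -/CEGH/- → run C
t=22: L0/L1/L2 = -/EGH/- → run E
t=23: L0/L1/L2 = -/EGH/- → run E
t=24: L0/L1/L2 = -/EGH/- → run E
t=25: L0/L1/L2 = -/GH/- → run G
t=26: L0/L1/L2 = -/GH/- → run G
t=27: L0/L1/L2 = -/GH/- → run G
t=28: L0/L1/L2 = -/H/- → run H
t=29: (idle)
t=30: (idle)

context switches = 10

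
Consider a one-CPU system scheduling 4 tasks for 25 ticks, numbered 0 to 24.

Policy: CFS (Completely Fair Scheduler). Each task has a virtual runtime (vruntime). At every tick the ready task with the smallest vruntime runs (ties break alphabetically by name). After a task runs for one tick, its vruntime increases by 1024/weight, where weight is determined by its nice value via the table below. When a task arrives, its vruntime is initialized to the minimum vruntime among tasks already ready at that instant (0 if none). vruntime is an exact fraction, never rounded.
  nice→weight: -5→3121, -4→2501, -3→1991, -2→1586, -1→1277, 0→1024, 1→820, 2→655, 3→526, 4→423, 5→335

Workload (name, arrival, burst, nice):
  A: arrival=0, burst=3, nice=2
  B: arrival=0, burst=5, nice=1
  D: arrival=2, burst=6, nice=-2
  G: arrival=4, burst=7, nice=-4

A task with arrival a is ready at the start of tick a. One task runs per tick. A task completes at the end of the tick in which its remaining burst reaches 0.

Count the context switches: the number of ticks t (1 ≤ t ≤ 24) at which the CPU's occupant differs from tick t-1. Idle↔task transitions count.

t=0: vr[A=0 B=0] → run A
t=1: vr[A=1024/655 B=0] → run B
t=2: vr[A=1024/655 B=256/205 D=256/205] → run B
t=3: vr[A=1024/655 B=512/205 D=256/205] → run D
t=4: vr[A=1024/655 B=512/205 D=307968/162565 G=1024/655] → run A
t=5: vr[A=2048/655 B=512/205 D=307968/162565 G=1024/655] → run G
t=6: vr[A=2048/655 B=512/205 D=307968/162565 G=3231744/1638155] → run D
t=7: vr[A=2048/655 B=512/205 D=412928/162565 G=3231744/1638155] → run G
t=8: vr[A=2048/655 B=512/205 D=412928/162565 G=3902464/1638155] → run G
t=9: vr[A=2048/655 B=512/205 D=412928/162565 G=4573184/1638155] → run B
t=10: vr[A=2048/655 B=768/205 D=412928/162565 G=4573184/1638155] → run D
t=11: vr[A=2048/655 B=768/205 D=517888/162565 G=4573184/1638155] → run G
t=12: vr[A=2048/655 B=768/205 D=517888/162565 G=5243904/1638155] → run A
t=13: vr[B=768/205 D=517888/162565 G=5243904/1638155] → run D
t=14: vr[B=768/205 D=622848/162565 G=5243904/1638155] → run G
t=15: vr[B=768/205 D=622848/162565 G=5914624/1638155] → run G
t=16: vr[B=768/205 D=622848/162565 G=6585344/1638155] → run B
t=17: vr[B=1024/205 D=622848/162565 G=6585344/1638155] → run D
t=18: vr[B=1024/205 D=727808/162565 G=6585344/1638155] → run G
t=19: vr[B=1024/205 D=727808/162565] → run D
t=20: vr[B=1024/205] → run B
t=21: (idle)
t=22: (idle)
t=23: (idle)
t=24: (idle)

context switches = 18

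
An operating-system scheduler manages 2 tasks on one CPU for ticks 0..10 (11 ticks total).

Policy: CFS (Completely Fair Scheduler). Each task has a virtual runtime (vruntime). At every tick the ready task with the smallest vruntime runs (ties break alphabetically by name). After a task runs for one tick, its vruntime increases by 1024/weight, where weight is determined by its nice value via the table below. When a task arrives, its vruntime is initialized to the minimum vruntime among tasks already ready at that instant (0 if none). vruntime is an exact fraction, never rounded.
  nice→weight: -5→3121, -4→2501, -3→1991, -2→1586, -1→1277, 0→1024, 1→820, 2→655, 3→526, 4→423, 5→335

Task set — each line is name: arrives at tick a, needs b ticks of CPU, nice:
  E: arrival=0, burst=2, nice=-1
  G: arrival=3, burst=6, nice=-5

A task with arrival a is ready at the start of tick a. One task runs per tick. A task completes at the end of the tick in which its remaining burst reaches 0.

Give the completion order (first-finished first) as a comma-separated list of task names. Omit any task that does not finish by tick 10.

t=0: vr[E=0] → run E
t=1: vr[E=1024/1277] → run E
t=2: (idle)
t=3: vr[G=0] → run G
t=4: vr[G=1024/3121] → run G
t=5: vr[G=2048/3121] → run G
t=6: vr[G=3072/3121] → run G
t=7: vr[G=4096/3121] → run G
t=8: vr[G=5120/3121] → run G
t=9: (idle)
t=10: (idle)

completion order = E, G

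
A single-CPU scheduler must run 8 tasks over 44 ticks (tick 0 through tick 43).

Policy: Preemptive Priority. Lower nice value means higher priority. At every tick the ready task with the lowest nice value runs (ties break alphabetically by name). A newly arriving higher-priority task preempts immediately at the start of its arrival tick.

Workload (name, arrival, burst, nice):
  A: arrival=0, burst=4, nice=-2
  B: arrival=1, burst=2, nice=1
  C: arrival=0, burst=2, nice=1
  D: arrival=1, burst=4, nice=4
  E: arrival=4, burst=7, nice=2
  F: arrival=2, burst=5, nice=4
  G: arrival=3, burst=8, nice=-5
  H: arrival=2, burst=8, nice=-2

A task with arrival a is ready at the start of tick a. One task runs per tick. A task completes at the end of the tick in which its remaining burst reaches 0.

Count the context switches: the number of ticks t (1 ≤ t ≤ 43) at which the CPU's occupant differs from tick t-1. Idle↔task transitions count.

t=0: ready={A,C} → run A
t=1: ready={A,B,C,D} → run A
t=2: ready={A,B,C,D,F,H} → run A
t=3: ready={A,B,C,D,F,G,H} → run G
t=4: ready={A,B,C,D,E,F,G,H} → run G
t=5: ready={A,B,C,D,E,F,G,H} → run G
t=6: ready={A,B,C,D,E,F,G,H} → run G
t=7: ready={A,B,C,D,E,F,G,H} → run G
t=8: ready={A,B,C,D,E,F,G,H} → run G
t=9: ready={A,B,C,D,E,F,G,H} → run G
t=10: ready={A,B,C,D,E,F,G,H} → run G
t=11: ready={A,B,C,D,E,F,H} → run A
t=12: ready={B,C,D,E,F,H} → run H
t=13: ready={B,C,D,E,F,H} → run H
t=14: ready={B,C,D,E,F,H} → run H
t=15: ready={B,C,D,E,F,H} → run H
t=16: ready={B,C,D,E,F,H} → run H
t=17: ready={B,C,D,E,F,H} → run H
t=18: ready={B,C,D,E,F,H} → run H
t=19: ready={B,C,D,E,F,H} → run H
t=20: ready={B,C,D,E,F} → run B
t=21: ready={B,C,D,E,F} → run B
t=22: ready={C,D,E,F} → run C
t=23: ready={C,D,E,F} → run C
t=24: ready={D,E,F} → run E
t=25: ready={D,E,F} → run E
t=26: ready={D,E,F} → run E
t=27: ready={D,E,F} → run E
t=28: ready={D,E,F} → run E
t=29: ready={D,E,F} → run E
t=30: ready={D,E,F} → run E
t=31: ready={D,F} → run D
t=32: ready={D,F} → run D
t=33: ready={D,F} → run D
t=34: ready={D,F} → run D
t=35: ready={F} → run F
t=36: ready={F} → run F
t=37: ready={F} → run F
t=38: ready={F} → run F
t=39: ready={F} → run F
t=40: (idle)
t=41: (idle)
t=42: (idle)
t=43: (idle)

context switches = 9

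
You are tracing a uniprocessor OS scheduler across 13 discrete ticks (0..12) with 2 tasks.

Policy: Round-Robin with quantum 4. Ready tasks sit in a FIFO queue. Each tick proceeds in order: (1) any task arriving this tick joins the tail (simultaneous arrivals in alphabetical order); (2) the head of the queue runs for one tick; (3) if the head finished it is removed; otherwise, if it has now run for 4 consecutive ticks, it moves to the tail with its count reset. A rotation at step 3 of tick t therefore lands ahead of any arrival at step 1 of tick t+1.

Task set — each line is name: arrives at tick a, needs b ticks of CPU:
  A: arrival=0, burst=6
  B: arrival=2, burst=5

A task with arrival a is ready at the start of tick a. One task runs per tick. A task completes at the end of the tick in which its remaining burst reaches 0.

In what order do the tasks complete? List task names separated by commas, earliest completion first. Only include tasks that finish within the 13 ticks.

t=0: queue=[A] q_used=0 → run A
t=1: queue=[A] q_used=1 → run A
t=2: queue=[A,B] q_used=2 → run A
t=3: queue=[A,B] q_used=3 → run A
t=4: queue=[B,A] q_used=0 → run B
t=5: queue=[B,A] q_used=1 → run B
t=6: queue=[B,A] q_used=2 → run B
t=7: queue=[B,A] q_used=3 → run B
t=8: queue=[A,B] q_used=0 → run A
t=9: queue=[A,B] q_used=1 → run A
t=10: queue=[B] q_used=0 → run B
t=11: (idle)
t=12: (idle)

completion order = A, B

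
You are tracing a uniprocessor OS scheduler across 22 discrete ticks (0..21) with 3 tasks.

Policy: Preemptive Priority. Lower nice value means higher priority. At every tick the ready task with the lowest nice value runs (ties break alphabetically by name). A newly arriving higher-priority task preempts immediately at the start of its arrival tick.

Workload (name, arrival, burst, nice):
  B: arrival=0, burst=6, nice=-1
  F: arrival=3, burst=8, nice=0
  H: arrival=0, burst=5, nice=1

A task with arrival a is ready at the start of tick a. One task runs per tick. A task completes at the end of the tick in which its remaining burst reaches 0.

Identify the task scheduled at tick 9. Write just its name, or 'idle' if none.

t=0: ready={B,H} → run B
t=1: ready={B,H} → run B
t=2: ready={B,H} → run B
t=3: ready={B,F,H} → run B
t=4: ready={B,F,H} → run B
t=5: ready={B,F,H} → run B
t=6: ready={F,H} → run F
t=7: ready={F,H} → run F
t=8: ready={F,H} → run F
t=9: ready={F,H} → run F
t=10: ready={F,H} → run F
t=11: ready={F,H} → run F
t=12: ready={F,H} → run F
t=13: ready={F,H} → run F
t=14: ready={H} → run H
t=15: ready={H} → run H
t=16: ready={H} → run H
t=17: ready={H} → run H
t=18: ready={H} → run H
t=19: (idle)
t=20: (idle)
t=21: (idle)

running at tick 9 = F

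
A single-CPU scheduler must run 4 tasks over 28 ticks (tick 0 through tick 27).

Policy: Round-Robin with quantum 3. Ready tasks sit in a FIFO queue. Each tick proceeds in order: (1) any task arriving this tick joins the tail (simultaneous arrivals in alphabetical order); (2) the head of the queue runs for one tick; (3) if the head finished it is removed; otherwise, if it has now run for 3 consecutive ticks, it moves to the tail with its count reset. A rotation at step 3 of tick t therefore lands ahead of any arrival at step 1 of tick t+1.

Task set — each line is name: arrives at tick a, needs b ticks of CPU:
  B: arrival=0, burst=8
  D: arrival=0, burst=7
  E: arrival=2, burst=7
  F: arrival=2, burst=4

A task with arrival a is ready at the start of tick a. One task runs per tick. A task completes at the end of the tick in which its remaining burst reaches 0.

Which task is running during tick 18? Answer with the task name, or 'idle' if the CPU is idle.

t=0: queue=[B,D] q_used=0 → run B
t=1: queue=[B,D] q_used=1 → run B
t=2: queue=[B,D,E,F] q_used=2 → run B
t=3: queue=[D,E,F,B] q_used=0 → run D
t=4: queue=[D,E,F,B] q_used=1 → run D
t=5: queue=[D,E,F,B] q_used=2 → run D
t=6: queue=[E,F,B,D] q_used=0 → run E
t=7: queue=[E,F,B,D] q_used=1 → run E
t=8: queue=[E,F,B,D] q_used=2 → run E
t=9: queue=[F,B,D,E] q_used=0 → run F
t=10: queue=[F,B,D,E] q_used=1 → run F
t=11: queue=[F,B,D,E] q_used=2 → run F
t=12: queue=[B,D,E,F] q_used=0 → run B
t=13: queue=[B,D,E,F] q_used=1 → run B
t=14: queue=[B,D,E,F] q_used=2 → run B
t=15: queue=[D,E,F,B] q_used=0 → run D
t=16: queue=[D,E,F,B] q_used=1 → run D
t=17: queue=[D,E,F,B] q_used=2 → run D
t=18: queue=[E,F,B,D] q_used=0 → run E
t=19: queue=[E,F,B,D] q_used=1 → run E
t=20: queue=[E,F,B,D] q_used=2 → run E
t=21: queue=[F,B,D,E] q_used=0 → run F
t=22: queue=[B,D,E] q_used=0 → run B
t=23: queue=[B,D,E] q_used=1 → run B
t=24: queue=[D,E] q_used=0 → run D
t=25: queue=[E] q_used=0 → run E
t=26: (idle)
t=27: (idle)

running at tick 18 = E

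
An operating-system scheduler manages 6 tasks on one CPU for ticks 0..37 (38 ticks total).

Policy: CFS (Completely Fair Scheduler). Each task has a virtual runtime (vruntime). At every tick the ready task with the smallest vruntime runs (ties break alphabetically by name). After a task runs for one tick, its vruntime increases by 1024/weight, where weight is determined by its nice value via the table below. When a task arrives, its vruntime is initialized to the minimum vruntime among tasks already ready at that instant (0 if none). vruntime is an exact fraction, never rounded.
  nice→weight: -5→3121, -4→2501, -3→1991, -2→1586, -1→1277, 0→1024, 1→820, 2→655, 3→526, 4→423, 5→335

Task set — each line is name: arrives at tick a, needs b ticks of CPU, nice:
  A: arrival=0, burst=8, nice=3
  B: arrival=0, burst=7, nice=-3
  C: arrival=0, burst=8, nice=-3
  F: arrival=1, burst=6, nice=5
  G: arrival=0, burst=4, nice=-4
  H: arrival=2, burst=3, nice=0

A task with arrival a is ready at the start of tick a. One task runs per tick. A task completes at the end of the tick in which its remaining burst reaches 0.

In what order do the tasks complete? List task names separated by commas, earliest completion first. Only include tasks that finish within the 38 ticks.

completion order = G, H, B, C, A, F

t=0: vr[A=0 B=0 C=0 G=0] → run A
t=1: vr[A=512/263 B=0 C=0 F=0 G=0] → run B
t=2: vr[A=512/263 B=1024/1991 C=0 F=0 G=0 H=0] → run C
t=3: vr[A=512/263 B=1024/1991 C=1024/1991 F=0 G=0 H=0] → run F
t=4: vr[A=512/263 B=1024/1991 C=1024/1991 F=1024/335 G=0 H=0] → run G
t=5: vr[A=512/263 B=1024/1991 C=1024/1991 F=1024/335 G=1024/2501 H=0] → run H
t=6: vr[A=512/263 B=1024/1991 C=1024/1991 F=1024/335 G=1024/2501 H=1] → run G
t=7: vr[A=512/263 B=1024/1991 C=1024/1991 F=1024/335 G=2048/2501 H=1] → run B
t=8: vr[A=512/263 B=2048/1991 C=1024/1991 F=1024/335 G=2048/2501 H=1] → run C
t=9: vr[A=512/263 B=2048/1991 C=2048/1991 F=1024/335 G=2048/2501 H=1] → run G
t=10: vr[A=512/263 B=2048/1991 C=2048/1991 F=1024/335 G=3072/2501 H=1] → run H
t=11: vr[A=512/263 B=2048/1991 C=2048/1991 F=1024/335 G=3072/2501 H=2] → run B
t=12: vr[A=512/263 B=3072/1991 C=2048/1991 F=1024/335 G=3072/2501 H=2] → run C
t=13: vr[A=512/263 B=3072/1991 C=3072/1991 F=1024/335 G=3072/2501 H=2] → run G
t=14: vr[A=512/263 B=3072/1991 C=3072/1991 F=1024/335 H=2] → run B
t=15: vr[A=512/263 B=4096/1991 C=3072/1991 F=1024/335 H=2] → run C
t=16: vr[A=512/263 B=4096/1991 C=4096/1991 F=1024/335 H=2] → run A
t=17: vr[A=1024/263 B=4096/1991 C=4096/1991 F=1024/335 H=2] → run H
t=18: vr[A=1024/263 B=4096/1991 C=4096/1991 F=1024/335] → run B
t=19: vr[A=1024/263 B=5120/1991 C=4096/1991 F=1024/335] → run C
t=20: vr[A=1024/263 B=5120/1991 C=5120/1991 F=1024/335] → run B
t=21: vr[A=1024/263 B=6144/1991 C=5120/1991 F=1024/335] → run C
t=22: vr[A=1024/263 B=6144/1991 C=6144/1991 F=1024/335] → run F
t=23: vr[A=1024/263 B=6144/1991 C=6144/1991 F=2048/335] → run B
t=24: vr[A=1024/263 C=6144/1991 F=2048/335] → run C
t=25: vr[A=1024/263 C=7168/1991 F=2048/335] → run C
t=26: vr[A=1024/263 F=2048/335] → run A
t=27: vr[A=1536/263 F=2048/335] → run A
t=28: vr[A=2048/263 F=2048/335] → run F
t=29: vr[A=2048/263 F=3072/335] → run A
t=30: vr[A=2560/263 F=3072/335] → run F
t=31: vr[A=2560/263 F=4096/335] → run A
t=32: vr[A=3072/263 F=4096/335] → run A
t=33: vr[A=3584/263 F=4096/335] → run F
t=34: vr[A=3584/263 F=1024/67] → run A
t=35: vr[F=1024/67] → run F
t=36: (idle)
t=37: (idle)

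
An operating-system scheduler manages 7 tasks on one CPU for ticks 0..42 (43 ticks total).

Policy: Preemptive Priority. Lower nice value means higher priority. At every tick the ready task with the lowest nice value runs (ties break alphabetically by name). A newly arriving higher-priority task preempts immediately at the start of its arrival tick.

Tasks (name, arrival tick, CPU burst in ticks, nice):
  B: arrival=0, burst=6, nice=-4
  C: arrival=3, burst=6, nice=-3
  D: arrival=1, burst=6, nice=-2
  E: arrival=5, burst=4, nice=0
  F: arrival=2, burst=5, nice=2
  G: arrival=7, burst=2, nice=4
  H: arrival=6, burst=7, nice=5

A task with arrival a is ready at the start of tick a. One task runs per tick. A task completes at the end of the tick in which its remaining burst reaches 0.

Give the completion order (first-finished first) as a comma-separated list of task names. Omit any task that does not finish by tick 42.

t=0: ready={B} → run B
t=1: ready={B,D} → run B
t=2: ready={B,D,F} → run B
t=3: ready={B,C,D,F} → run B
t=4: ready={B,C,D,F} → run B
t=5: ready={B,C,D,E,F} → run B
t=6: ready={C,D,E,F,H} → run C
t=7: ready={C,D,E,F,G,H} → run C
t=8: ready={C,D,E,F,G,H} → run C
t=9: ready={C,D,E,F,G,H} → run C
t=10: ready={C,D,E,F,G,H} → run C
t=11: ready={C,D,E,F,G,H} → run C
t=12: ready={D,E,F,G,H} → run D
t=13: ready={D,E,F,G,H} → run D
t=14: ready={D,E,F,G,H} → run D
t=15: ready={D,E,F,G,H} → run D
t=16: ready={D,E,F,G,H} → run D
t=17: ready={D,E,F,G,H} → run D
t=18: ready={E,F,G,H} → run E
t=19: ready={E,F,G,H} → run E
t=20: ready={E,F,G,H} → run E
t=21: ready={E,F,G,H} → run E
t=22: ready={F,G,H} → run F
t=23: ready={F,G,H} → run F
t=24: ready={F,G,H} → run F
t=25: ready={F,G,H} → run F
t=26: ready={F,G,H} → run F
t=27: ready={G,H} → run G
t=28: ready={G,H} → run G
t=29: ready={H} → run H
t=30: ready={H} → run H
t=31: ready={H} → run H
t=32: ready={H} → run H
t=33: ready={H} → run H
t=34: ready={H} → run H
t=35: ready={H} → run H
t=36: (idle)
t=37: (idle)
t=38: (idle)
t=39: (idle)
t=40: (idle)
t=41: (idle)
t=42: (idle)

completion order = B, C, D, E, F, G, H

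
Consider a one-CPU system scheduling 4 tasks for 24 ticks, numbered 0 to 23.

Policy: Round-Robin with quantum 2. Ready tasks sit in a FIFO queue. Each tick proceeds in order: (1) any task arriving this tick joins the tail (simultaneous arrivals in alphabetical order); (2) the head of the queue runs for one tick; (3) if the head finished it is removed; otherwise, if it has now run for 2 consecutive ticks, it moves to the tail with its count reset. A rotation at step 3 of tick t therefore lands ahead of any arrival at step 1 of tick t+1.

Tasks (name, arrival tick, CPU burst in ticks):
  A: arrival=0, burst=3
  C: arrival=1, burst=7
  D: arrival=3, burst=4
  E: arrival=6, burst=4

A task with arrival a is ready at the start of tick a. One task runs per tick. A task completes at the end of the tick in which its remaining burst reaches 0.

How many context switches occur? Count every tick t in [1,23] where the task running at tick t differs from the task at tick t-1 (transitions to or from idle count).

context switches = 10

t=0: queue=[A] q_used=0 → run A
t=1: queue=[A,C] q_used=1 → run A
t=2: queue=[C,A] q_used=0 → run C
t=3: queue=[C,A,D] q_used=1 → run C
t=4: queue=[A,D,C] q_used=0 → run A
t=5: queue=[D,C] q_used=0 → run D
t=6: queue=[D,C,E] q_used=1 → run D
t=7: queue=[C,E,D] q_used=0 → run C
t=8: queue=[C,E,D] q_used=1 → run C
t=9: queue=[E,D,C] q_used=0 → run E
t=10: queue=[E,D,C] q_used=1 → run E
t=11: queue=[D,C,E] q_used=0 → run D
t=12: queue=[D,C,E] q_used=1 → run D
t=13: queue=[C,E] q_used=0 → run C
t=14: queue=[C,E] q_used=1 → run C
t=15: queue=[E,C] q_used=0 → run E
t=16: queue=[E,C] q_used=1 → run E
t=17: queue=[C] q_used=0 → run C
t=18: (idle)
t=19: (idle)
t=20: (idle)
t=21: (idle)
t=22: (idle)
t=23: (idle)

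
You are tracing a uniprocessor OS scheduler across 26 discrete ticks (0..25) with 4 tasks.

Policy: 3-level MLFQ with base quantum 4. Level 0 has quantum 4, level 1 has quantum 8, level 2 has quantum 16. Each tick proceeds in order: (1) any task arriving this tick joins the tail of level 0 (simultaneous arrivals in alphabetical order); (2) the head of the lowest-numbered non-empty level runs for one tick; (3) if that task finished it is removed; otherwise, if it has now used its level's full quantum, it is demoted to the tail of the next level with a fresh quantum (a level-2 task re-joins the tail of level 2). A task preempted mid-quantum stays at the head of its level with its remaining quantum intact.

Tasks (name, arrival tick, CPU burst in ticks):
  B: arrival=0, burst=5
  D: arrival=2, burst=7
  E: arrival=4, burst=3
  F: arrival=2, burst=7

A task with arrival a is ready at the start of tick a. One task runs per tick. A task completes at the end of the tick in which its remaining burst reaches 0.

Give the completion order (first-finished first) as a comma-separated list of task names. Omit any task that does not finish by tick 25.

t=0: L0/L1/L2 = B/-/- → run B
t=1: L0/L1/L2 = B/-/- → run B
t=2: L0/L1/L2 = BDF/-/- → run B
t=3: L0/L1/L2 = BDF/-/- → run B
t=4: L0/L1/L2 = DFE/B/- → run D
t=5: L0/L1/L2 = DFE/B/- → run D
t=6: L0/L1/L2 = DFE/B/- → run D
t=7: L0/L1/L2 = DFE/B/- → run D
t=8: L0/L1/L2 = FE/BD/- → run F
t=9: L0/L1/L2 = FE/BD/- → run F
t=10: L0/L1/L2 = FE/BD/- → run F
t=11: L0/L1/L2 = FE/BD/- → run F
t=12: L0/L1/L2 = E/BDF/- → run E
t=13: L0/L1/L2 = E/BDF/- → run E
t=14: L0/L1/L2 = E/BDF/- → run E
t=15: L0/L1/L2 = -/BDF/- → run B
t=16: L0/L1/L2 = -/DF/- → run D
t=17: L0/L1/L2 = -/DF/- → run D
t=18: L0/L1/L2 = -/DF/- → run D
t=19: L0/L1/L2 = -/F/- → run F
t=20: L0/L1/L2 = -/F/- → run F
t=21: L0/L1/L2 = -/F/- → run F
t=22: (idle)
t=23: (idle)
t=24: (idle)
t=25: (idle)

completion order = E, B, D, F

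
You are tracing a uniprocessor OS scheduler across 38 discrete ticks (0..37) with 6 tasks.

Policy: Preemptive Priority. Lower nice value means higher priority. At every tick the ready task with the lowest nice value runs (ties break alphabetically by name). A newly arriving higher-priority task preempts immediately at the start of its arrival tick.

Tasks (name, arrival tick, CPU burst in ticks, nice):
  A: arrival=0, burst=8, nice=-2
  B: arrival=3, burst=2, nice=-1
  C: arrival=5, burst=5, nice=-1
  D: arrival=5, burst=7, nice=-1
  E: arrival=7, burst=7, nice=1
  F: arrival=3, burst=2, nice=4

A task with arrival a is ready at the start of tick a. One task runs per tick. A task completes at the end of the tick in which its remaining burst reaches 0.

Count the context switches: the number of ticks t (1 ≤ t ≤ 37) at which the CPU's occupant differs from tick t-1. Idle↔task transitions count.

t=0: ready={A} → run A
t=1: ready={A} → run A
t=2: ready={A} → run A
t=3: ready={A,B,F} → run A
t=4: ready={A,B,F} → run A
t=5: ready={A,B,C,D,F} → run A
t=6: ready={A,B,C,D,F} → run A
t=7: ready={A,B,C,D,E,F} → run A
t=8: ready={B,C,D,E,F} → run B
t=9: ready={B,C,D,E,F} → run B
t=10: ready={C,D,E,F} → run C
t=11: ready={C,D,E,F} → run C
t=12: ready={C,D,E,F} → run C
t=13: ready={C,D,E,F} → run C
t=14: ready={C,D,E,F} → run C
t=15: ready={D,E,F} → run D
t=16: ready={D,E,F} → run D
t=17: ready={D,E,F} → run D
t=18: ready={D,E,F} → run D
t=19: ready={D,E,F} → run D
t=20: ready={D,E,F} → run D
t=21: ready={D,E,F} → run D
t=22: ready={E,F} → run E
t=23: ready={E,F} → run E
t=24: ready={E,F} → run E
t=25: ready={E,F} → run E
t=26: ready={E,F} → run E
t=27: ready={E,F} → run E
t=28: ready={E,F} → run E
t=29: ready={F} → run F
t=30: ready={F} → run F
t=31: (idle)
t=32: (idle)
t=33: (idle)
t=34: (idle)
t=35: (idle)
t=36: (idle)
t=37: (idle)

context switches = 6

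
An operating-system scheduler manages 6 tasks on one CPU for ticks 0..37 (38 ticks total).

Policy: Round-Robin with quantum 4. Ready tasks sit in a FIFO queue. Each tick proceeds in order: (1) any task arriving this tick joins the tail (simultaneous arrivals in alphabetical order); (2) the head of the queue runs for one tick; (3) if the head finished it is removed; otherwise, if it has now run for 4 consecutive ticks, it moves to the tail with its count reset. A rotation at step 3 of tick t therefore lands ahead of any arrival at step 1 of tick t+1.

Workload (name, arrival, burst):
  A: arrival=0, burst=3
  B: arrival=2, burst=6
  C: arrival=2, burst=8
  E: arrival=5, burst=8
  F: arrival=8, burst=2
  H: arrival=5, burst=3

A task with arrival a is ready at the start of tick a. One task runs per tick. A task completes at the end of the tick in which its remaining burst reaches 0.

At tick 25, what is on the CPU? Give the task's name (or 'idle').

t=0: queue=[A] q_used=0 → run A
t=1: queue=[A] q_used=1 → run A
t=2: queue=[A,B,C] q_used=2 → run A
t=3: queue=[B,C] q_used=0 → run B
t=4: queue=[B,C] q_used=1 → run B
t=5: queue=[B,C,E,H] q_used=2 → run B
t=6: queue=[B,C,E,H] q_used=3 → run B
t=7: queue=[C,E,H,B] q_used=0 → run C
t=8: queue=[C,E,H,B,F] q_used=1 → run C
t=9: queue=[C,E,H,B,F] q_used=2 → run C
t=10: queue=[C,E,H,B,F] q_used=3 → run C
t=11: queue=[E,H,B,F,C] q_used=0 → run E
t=12: queue=[E,H,B,F,C] q_used=1 → run E
t=13: queue=[E,H,B,F,C] q_used=2 → run E
t=14: queue=[E,H,B,F,C] q_used=3 → run E
t=15: queue=[H,B,F,C,E] q_used=0 → run H
t=16: queue=[H,B,F,C,E] q_used=1 → run H
t=17: queue=[H,B,F,C,E] q_used=2 → run H
t=18: queue=[B,F,C,E] q_used=0 → run B
t=19: queue=[B,F,C,E] q_used=1 → run B
t=20: queue=[F,C,E] q_used=0 → run F
t=21: queue=[F,C,E] q_used=1 → run F
t=22: queue=[C,E] q_used=0 → run C
t=23: queue=[C,E] q_used=1 → run C
t=24: queue=[C,E] q_used=2 → run C
t=25: queue=[C,E] q_used=3 → run C
t=26: queue=[E] q_used=0 → run E
t=27: queue=[E] q_used=1 → run E
t=28: queue=[E] q_used=2 → run E
t=29: queue=[E] q_used=3 → run E
t=30: (idle)
t=31: (idle)
t=32: (idle)
t=33: (idle)
t=34: (idle)
t=35: (idle)
t=36: (idle)
t=37: (idle)

running at tick 25 = C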